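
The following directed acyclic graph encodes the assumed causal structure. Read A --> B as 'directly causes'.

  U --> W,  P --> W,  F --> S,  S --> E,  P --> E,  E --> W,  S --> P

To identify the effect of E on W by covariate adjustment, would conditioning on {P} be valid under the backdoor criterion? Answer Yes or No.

Backdoor paths from E to W (paths whose first edge points into E):
  P1: E <- S -> P -> W
  P2: E <- P -> W
Condition 1 (no descendant of E in the set): holds — descendants of E are {W}; none are in {P}.
Condition 2 (every backdoor path blocked by {P}):
  P1: blocked at chain node P ∈ conditioning set.
  P2: blocked at fork node P ∈ conditioning set.
{P} satisfies the backdoor criterion.

Yes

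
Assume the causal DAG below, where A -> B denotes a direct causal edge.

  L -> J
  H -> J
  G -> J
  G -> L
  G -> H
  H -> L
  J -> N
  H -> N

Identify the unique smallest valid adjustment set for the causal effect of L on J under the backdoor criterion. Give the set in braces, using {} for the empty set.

{G, H}

Variables eligible for adjustment (non-descendants of L, excluding L and J): {G, H}.
Backdoor paths from L to J:
  P1: L <- G -> H -> J
  P2: L <- G -> H -> N <- J
  P3: L <- G -> J
  P4: L <- H <- G -> J
  P5: L <- H -> J
  P6: L <- H -> N <- J
The empty set is not sufficient: P1 (L <- G -> H -> J) has no collider blocking it and no conditioned non-collider, so it is open.
Try {G, H}:
  P1: blocked at fork node G ∈ conditioning set.
  P2: blocked at fork node G ∈ conditioning set.
  P3: blocked at fork node G ∈ conditioning set.
  P4: blocked at chain node H ∈ conditioning set.
  P5: blocked at fork node H ∈ conditioning set.
  P6: blocked at fork node H ∈ conditioning set.
{G, H} contains no descendant of L and blocks every backdoor path.
Every element of {G, H} is needed (dropping G leaves P3 open; dropping H leaves P5 open), so no proper subset is valid.
Among all size-2 subsets of the eligible variables, only {G, H} blocks every backdoor path, so it is the unique smallest valid adjustment set.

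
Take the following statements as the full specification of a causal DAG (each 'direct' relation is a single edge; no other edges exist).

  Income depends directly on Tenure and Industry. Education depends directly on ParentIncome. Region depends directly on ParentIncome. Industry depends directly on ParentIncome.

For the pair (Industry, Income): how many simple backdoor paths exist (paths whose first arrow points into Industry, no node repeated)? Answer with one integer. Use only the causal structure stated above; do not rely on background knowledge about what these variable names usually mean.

A backdoor path from Industry to Income is any simple undirected path whose first edge points into Industry (i.e. leaves Industry via a parent).
Parents of Industry: {ParentIncome}.
No simple path from any parent of Industry reaches Income without revisiting Industry, so there are no backdoor paths.

0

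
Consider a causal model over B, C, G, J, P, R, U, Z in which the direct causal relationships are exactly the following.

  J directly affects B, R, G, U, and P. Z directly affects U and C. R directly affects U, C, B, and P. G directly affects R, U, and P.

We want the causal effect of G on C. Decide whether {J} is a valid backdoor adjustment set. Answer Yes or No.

Yes

Backdoor paths from G to C (paths whose first edge points into G):
  P1: G <- J -> R -> C
  P2: G <- J -> R -> U <- Z -> C
  P3: G <- J -> P <- R -> C
  P4: G <- J -> P <- R -> U <- Z -> C
  P5: G <- J -> B <- R -> C
  P6: G <- J -> B <- R -> U <- Z -> C
  P7: G <- J -> U <- R -> C
  P8: G <- J -> U <- Z -> C
Condition 1 (no descendant of G in the set): holds — descendants of G are {B, C, P, R, U}; none are in {J}.
Condition 2 (every backdoor path blocked by {J}):
  P1: blocked at fork node J ∈ conditioning set.
  P2: blocked at fork node J ∈ conditioning set.
  P3: blocked at fork node J ∈ conditioning set.
  P4: blocked at fork node J ∈ conditioning set.
  P5: blocked at fork node J ∈ conditioning set.
  P6: blocked at fork node J ∈ conditioning set.
  P7: blocked at fork node J ∈ conditioning set.
  P8: blocked at fork node J ∈ conditioning set.
{J} satisfies the backdoor criterion.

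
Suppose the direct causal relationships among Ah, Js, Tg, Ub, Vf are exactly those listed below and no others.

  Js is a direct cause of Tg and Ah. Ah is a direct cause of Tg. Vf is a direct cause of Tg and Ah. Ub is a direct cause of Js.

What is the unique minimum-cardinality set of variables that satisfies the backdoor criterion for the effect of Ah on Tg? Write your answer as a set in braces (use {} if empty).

{Js, Vf}

Variables eligible for adjustment (non-descendants of Ah, excluding Ah and Tg): {Js, Ub, Vf}.
Backdoor paths from Ah to Tg:
  P1: Ah <- Vf -> Tg
  P2: Ah <- Js -> Tg
The empty set is not sufficient: P1 (Ah <- Vf -> Tg) has no collider blocking it and no conditioned non-collider, so it is open.
Try {Js, Vf}:
  P1: blocked at fork node Vf ∈ conditioning set.
  P2: blocked at fork node Js ∈ conditioning set.
{Js, Vf} contains no descendant of Ah and blocks every backdoor path.
Every element of {Js, Vf} is needed (dropping Js leaves P2 open; dropping Vf leaves P1 open), so no proper subset is valid.
Among all size-2 subsets of the eligible variables, only {Js, Vf} blocks every backdoor path, so it is the unique smallest valid adjustment set.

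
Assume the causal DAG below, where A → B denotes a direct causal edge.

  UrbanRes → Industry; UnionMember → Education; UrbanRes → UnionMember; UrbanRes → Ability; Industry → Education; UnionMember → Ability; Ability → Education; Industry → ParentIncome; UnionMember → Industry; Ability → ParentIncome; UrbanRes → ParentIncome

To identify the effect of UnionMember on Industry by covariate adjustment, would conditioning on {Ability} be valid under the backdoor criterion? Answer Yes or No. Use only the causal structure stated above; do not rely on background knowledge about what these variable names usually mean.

No

Backdoor paths from UnionMember to Industry (paths whose first edge points into UnionMember):
  P1: UnionMember <- UrbanRes -> Industry
  P2: UnionMember <- UrbanRes -> Ability -> Education <- Industry
  P3: UnionMember <- UrbanRes -> Ability -> ParentIncome <- Industry
  P4: UnionMember <- UrbanRes -> ParentIncome <- Industry
  P5: UnionMember <- UrbanRes -> ParentIncome <- Ability -> Education <- Industry
Condition 1 (no descendant of UnionMember in the set): FAILS — Ability is a descendant of UnionMember.
Condition 2 (every backdoor path blocked by {Ability}):
  P1: open — no interior node is in the conditioning set.
  P2: blocked at chain node Ability ∈ conditioning set.
  P3: blocked at chain node Ability ∈ conditioning set.
  P4: blocked at collider ParentIncome (neither it nor any descendant is in the conditioning set).
  P5: blocked at collider ParentIncome (neither it nor any descendant is in the conditioning set).
{Ability} does not satisfy the backdoor criterion.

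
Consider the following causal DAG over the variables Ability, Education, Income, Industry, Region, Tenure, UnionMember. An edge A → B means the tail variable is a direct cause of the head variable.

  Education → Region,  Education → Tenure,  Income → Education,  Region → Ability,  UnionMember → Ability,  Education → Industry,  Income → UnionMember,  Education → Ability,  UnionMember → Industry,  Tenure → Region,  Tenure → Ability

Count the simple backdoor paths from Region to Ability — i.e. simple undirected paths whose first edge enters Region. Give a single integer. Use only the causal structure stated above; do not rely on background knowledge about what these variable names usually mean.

A backdoor path from Region to Ability is any simple undirected path whose first edge points into Region (i.e. leaves Region via a parent).
Parents of Region: {Education, Tenure}.
Enumerating:
  P1: Region <- Education <- Income -> UnionMember -> Ability
  P2: Region <- Education -> Tenure -> Ability
  P3: Region <- Education -> Industry <- UnionMember -> Ability
  P4: Region <- Education -> Ability
  P5: Region <- Tenure <- Education <- Income -> UnionMember -> Ability
  P6: Region <- Tenure <- Education -> Industry <- UnionMember -> Ability
  P7: Region <- Tenure <- Education -> Ability
  P8: Region <- Tenure -> Ability
That exhausts the simple backdoor paths. Count: 8.

8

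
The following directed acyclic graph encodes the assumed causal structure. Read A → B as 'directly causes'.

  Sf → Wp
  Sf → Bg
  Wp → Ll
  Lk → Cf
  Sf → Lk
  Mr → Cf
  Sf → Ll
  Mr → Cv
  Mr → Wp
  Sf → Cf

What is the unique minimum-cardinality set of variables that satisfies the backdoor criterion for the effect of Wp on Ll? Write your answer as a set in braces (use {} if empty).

{Sf}

Variables eligible for adjustment (non-descendants of Wp, excluding Wp and Ll): {Bg, Cf, Cv, Lk, Mr, Sf}.
Backdoor paths from Wp to Ll:
  P1: Wp <- Mr -> Cf <- Sf -> Ll
  P2: Wp <- Mr -> Cf <- Lk <- Sf -> Ll
  P3: Wp <- Sf -> Ll
The empty set is not sufficient: P3 (Wp <- Sf -> Ll) has no collider blocking it and no conditioned non-collider, so it is open.
Try {Sf}:
  P1: blocked at collider Cf (neither it nor any descendant is in the conditioning set).
  P2: blocked at collider Cf (neither it nor any descendant is in the conditioning set).
  P3: blocked at fork node Sf ∈ conditioning set.
{Sf} contains no descendant of Wp and blocks every backdoor path.
No other singleton works — e.g. {Mr} leaves P3 open — so {Sf} is the unique smallest valid adjustment set.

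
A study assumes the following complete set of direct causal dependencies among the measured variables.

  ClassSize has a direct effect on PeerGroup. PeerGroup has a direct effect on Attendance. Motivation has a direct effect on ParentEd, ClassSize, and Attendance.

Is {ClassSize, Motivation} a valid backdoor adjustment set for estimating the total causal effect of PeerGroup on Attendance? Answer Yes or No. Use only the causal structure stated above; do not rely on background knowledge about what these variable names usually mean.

Backdoor paths from PeerGroup to Attendance (paths whose first edge points into PeerGroup):
  P1: PeerGroup <- ClassSize <- Motivation -> Attendance
Condition 1 (no descendant of PeerGroup in the set): holds — descendants of PeerGroup are {Attendance}; none are in {ClassSize, Motivation}.
Condition 2 (every backdoor path blocked by {ClassSize, Motivation}):
  P1: blocked at chain node ClassSize ∈ conditioning set.
{ClassSize, Motivation} satisfies the backdoor criterion.

Yes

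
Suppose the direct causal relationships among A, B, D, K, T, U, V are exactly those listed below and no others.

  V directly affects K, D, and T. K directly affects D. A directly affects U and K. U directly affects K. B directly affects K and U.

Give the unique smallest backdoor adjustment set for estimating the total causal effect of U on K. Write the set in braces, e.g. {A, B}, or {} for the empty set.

Variables eligible for adjustment (non-descendants of U, excluding U and K): {A, B, T, V}.
Backdoor paths from U to K:
  P1: U <- B -> K
  P2: U <- A -> K
The empty set is not sufficient: P1 (U <- B -> K) has no collider blocking it and no conditioned non-collider, so it is open.
Try {A, B}:
  P1: blocked at fork node B ∈ conditioning set.
  P2: blocked at fork node A ∈ conditioning set.
{A, B} contains no descendant of U and blocks every backdoor path.
Every element of {A, B} is needed (dropping A leaves P2 open; dropping B leaves P1 open), so no proper subset is valid.
Among all size-2 subsets of the eligible variables, only {A, B} blocks every backdoor path, so it is the unique smallest valid adjustment set.

{A, B}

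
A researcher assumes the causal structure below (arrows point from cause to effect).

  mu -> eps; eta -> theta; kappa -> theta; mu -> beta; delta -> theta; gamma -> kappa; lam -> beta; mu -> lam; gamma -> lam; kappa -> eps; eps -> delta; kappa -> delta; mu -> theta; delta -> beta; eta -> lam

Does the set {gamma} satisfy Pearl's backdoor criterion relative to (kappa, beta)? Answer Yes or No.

Yes

Backdoor paths from kappa to beta (paths whose first edge points into kappa):
  P1: kappa <- gamma -> lam <- mu -> eps -> delta -> beta
  P2: kappa <- gamma -> lam <- mu -> theta <- delta -> beta
  P3: kappa <- gamma -> lam <- mu -> beta
  P4: kappa <- gamma -> lam <- eta -> theta <- mu -> eps -> delta -> beta
  P5: kappa <- gamma -> lam <- eta -> theta <- mu -> beta
  P6: kappa <- gamma -> lam <- eta -> theta <- delta <- eps <- mu -> beta
  P7: kappa <- gamma -> lam <- eta -> theta <- delta -> beta
  P8: kappa <- gamma -> lam -> beta
Condition 1 (no descendant of kappa in the set): holds — descendants of kappa are {beta, delta, eps, theta}; none are in {gamma}.
Condition 2 (every backdoor path blocked by {gamma}):
  P1: blocked at fork node gamma ∈ conditioning set.
  P2: blocked at fork node gamma ∈ conditioning set.
  P3: blocked at fork node gamma ∈ conditioning set.
  P4: blocked at fork node gamma ∈ conditioning set.
  P5: blocked at fork node gamma ∈ conditioning set.
  P6: blocked at fork node gamma ∈ conditioning set.
  P7: blocked at fork node gamma ∈ conditioning set.
  P8: blocked at fork node gamma ∈ conditioning set.
{gamma} satisfies the backdoor criterion.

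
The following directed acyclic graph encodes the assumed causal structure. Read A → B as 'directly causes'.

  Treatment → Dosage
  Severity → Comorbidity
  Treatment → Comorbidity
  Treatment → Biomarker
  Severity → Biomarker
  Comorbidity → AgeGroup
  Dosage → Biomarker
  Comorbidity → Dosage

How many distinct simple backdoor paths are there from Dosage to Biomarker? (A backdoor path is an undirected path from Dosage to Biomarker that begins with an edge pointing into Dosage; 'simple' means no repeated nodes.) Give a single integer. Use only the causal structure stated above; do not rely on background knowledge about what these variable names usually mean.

A backdoor path from Dosage to Biomarker is any simple undirected path whose first edge points into Dosage (i.e. leaves Dosage via a parent).
Parents of Dosage: {Comorbidity, Treatment}.
Enumerating:
  P1: Dosage <- Treatment -> Comorbidity <- Severity -> Biomarker
  P2: Dosage <- Treatment -> Biomarker
  P3: Dosage <- Comorbidity <- Treatment -> Biomarker
  P4: Dosage <- Comorbidity <- Severity -> Biomarker
That exhausts the simple backdoor paths. Count: 4.

4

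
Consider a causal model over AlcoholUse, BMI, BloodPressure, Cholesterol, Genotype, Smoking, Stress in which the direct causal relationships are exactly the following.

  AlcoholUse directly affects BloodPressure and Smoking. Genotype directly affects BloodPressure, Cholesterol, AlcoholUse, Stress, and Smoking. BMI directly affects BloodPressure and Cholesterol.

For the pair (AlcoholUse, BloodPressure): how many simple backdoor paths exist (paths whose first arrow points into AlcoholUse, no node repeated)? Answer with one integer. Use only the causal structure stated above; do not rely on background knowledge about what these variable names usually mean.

2

A backdoor path from AlcoholUse to BloodPressure is any simple undirected path whose first edge points into AlcoholUse (i.e. leaves AlcoholUse via a parent).
Parents of AlcoholUse: {Genotype}.
Enumerating:
  P1: AlcoholUse <- Genotype -> Cholesterol <- BMI -> BloodPressure
  P2: AlcoholUse <- Genotype -> BloodPressure
That exhausts the simple backdoor paths. Count: 2.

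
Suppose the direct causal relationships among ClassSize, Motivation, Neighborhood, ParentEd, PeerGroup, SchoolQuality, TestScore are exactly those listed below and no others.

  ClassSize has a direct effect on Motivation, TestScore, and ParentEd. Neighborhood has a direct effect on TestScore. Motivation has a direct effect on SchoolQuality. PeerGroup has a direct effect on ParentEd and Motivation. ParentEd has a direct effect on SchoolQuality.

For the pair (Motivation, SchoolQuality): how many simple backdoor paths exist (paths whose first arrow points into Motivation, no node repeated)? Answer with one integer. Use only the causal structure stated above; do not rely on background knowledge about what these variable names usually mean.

A backdoor path from Motivation to SchoolQuality is any simple undirected path whose first edge points into Motivation (i.e. leaves Motivation via a parent).
Parents of Motivation: {ClassSize, PeerGroup}.
Enumerating:
  P1: Motivation <- ClassSize -> ParentEd -> SchoolQuality
  P2: Motivation <- PeerGroup -> ParentEd -> SchoolQuality
That exhausts the simple backdoor paths. Count: 2.

2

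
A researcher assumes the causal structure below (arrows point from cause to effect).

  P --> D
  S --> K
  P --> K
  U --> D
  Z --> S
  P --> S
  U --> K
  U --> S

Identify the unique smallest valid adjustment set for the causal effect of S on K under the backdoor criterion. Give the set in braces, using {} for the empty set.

{P, U}

Variables eligible for adjustment (non-descendants of S, excluding S and K): {D, P, U, Z}.
Backdoor paths from S to K:
  P1: S <- U -> D <- P -> K
  P2: S <- U -> K
  P3: S <- P -> D <- U -> K
  P4: S <- P -> K
The empty set is not sufficient: P2 (S <- U -> K) has no collider blocking it and no conditioned non-collider, so it is open.
Try {P, U}:
  P1: blocked at fork node U ∈ conditioning set.
  P2: blocked at fork node U ∈ conditioning set.
  P3: blocked at fork node P ∈ conditioning set.
  P4: blocked at fork node P ∈ conditioning set.
{P, U} contains no descendant of S and blocks every backdoor path.
Every element of {P, U} is needed (dropping P leaves P4 open; dropping U leaves P2 open), so no proper subset is valid.
Among all size-2 subsets of the eligible variables, only {P, U} blocks every backdoor path, so it is the unique smallest valid adjustment set.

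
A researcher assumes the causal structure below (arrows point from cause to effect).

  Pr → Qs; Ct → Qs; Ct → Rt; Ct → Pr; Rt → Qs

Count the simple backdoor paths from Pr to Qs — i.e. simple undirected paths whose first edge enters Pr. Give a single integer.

A backdoor path from Pr to Qs is any simple undirected path whose first edge points into Pr (i.e. leaves Pr via a parent).
Parents of Pr: {Ct}.
Enumerating:
  P1: Pr <- Ct -> Rt -> Qs
  P2: Pr <- Ct -> Qs
That exhausts the simple backdoor paths. Count: 2.

2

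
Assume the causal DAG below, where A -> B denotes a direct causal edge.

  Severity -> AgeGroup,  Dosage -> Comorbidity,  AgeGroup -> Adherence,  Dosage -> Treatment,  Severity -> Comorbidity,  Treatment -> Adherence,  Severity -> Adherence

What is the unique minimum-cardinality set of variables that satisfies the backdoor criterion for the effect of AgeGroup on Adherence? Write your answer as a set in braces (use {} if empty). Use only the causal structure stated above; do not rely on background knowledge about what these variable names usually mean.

Variables eligible for adjustment (non-descendants of AgeGroup, excluding AgeGroup and Adherence): {Comorbidity, Dosage, Severity, Treatment}.
Backdoor paths from AgeGroup to Adherence:
  P1: AgeGroup <- Severity -> Comorbidity <- Dosage -> Treatment -> Adherence
  P2: AgeGroup <- Severity -> Adherence
The empty set is not sufficient: P2 (AgeGroup <- Severity -> Adherence) has no collider blocking it and no conditioned non-collider, so it is open.
Try {Severity}:
  P1: blocked at fork node Severity ∈ conditioning set.
  P2: blocked at fork node Severity ∈ conditioning set.
{Severity} contains no descendant of AgeGroup and blocks every backdoor path.
No other singleton works — e.g. {Dosage} leaves P2 open — so {Severity} is the unique smallest valid adjustment set.

{Severity}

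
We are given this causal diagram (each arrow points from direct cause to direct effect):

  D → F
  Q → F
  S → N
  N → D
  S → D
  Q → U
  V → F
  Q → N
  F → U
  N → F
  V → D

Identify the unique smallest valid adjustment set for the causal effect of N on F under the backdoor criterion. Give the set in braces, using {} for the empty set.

Variables eligible for adjustment (non-descendants of N, excluding N and F): {Q, S, V}.
Backdoor paths from N to F:
  P1: N <- S -> D <- V -> F
  P2: N <- S -> D -> F
  P3: N <- Q -> F
  P4: N <- Q -> U <- F
The empty set is not sufficient: P2 (N <- S -> D -> F) has no collider blocking it and no conditioned non-collider, so it is open.
Try {Q, S}:
  P1: blocked at fork node S ∈ conditioning set.
  P2: blocked at fork node S ∈ conditioning set.
  P3: blocked at fork node Q ∈ conditioning set.
  P4: blocked at fork node Q ∈ conditioning set.
{Q, S} contains no descendant of N and blocks every backdoor path.
Every element of {Q, S} is needed (dropping Q leaves P3 open; dropping S leaves P2 open), so no proper subset is valid.
Among all size-2 subsets of the eligible variables, only {Q, S} blocks every backdoor path, so it is the unique smallest valid adjustment set.

{Q, S}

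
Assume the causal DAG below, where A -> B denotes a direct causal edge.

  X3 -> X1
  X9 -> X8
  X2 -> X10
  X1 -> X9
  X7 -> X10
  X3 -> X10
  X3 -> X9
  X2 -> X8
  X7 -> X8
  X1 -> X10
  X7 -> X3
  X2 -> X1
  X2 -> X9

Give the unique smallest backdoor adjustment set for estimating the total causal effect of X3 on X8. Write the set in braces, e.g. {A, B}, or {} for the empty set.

Variables eligible for adjustment (non-descendants of X3, excluding X3 and X8): {X2, X7}.
Backdoor paths from X3 to X8:
  P1: X3 <- X7 -> X10 <- X2 -> X1 -> X9 -> X8
  P2: X3 <- X7 -> X10 <- X2 -> X9 -> X8
  P3: X3 <- X7 -> X10 <- X2 -> X8
  P4: X3 <- X7 -> X10 <- X1 <- X2 -> X9 -> X8
  P5: X3 <- X7 -> X10 <- X1 <- X2 -> X8
  P6: X3 <- X7 -> X10 <- X1 -> X9 <- X2 -> X8
  P7: X3 <- X7 -> X10 <- X1 -> X9 -> X8
  P8: X3 <- X7 -> X8
The empty set is not sufficient: P8 (X3 <- X7 -> X8) has no collider blocking it and no conditioned non-collider, so it is open.
Try {X7}:
  P1: blocked at fork node X7 ∈ conditioning set.
  P2: blocked at fork node X7 ∈ conditioning set.
  P3: blocked at fork node X7 ∈ conditioning set.
  P4: blocked at fork node X7 ∈ conditioning set.
  P5: blocked at fork node X7 ∈ conditioning set.
  P6: blocked at fork node X7 ∈ conditioning set.
  P7: blocked at fork node X7 ∈ conditioning set.
  P8: blocked at fork node X7 ∈ conditioning set.
{X7} contains no descendant of X3 and blocks every backdoor path.
No other singleton works — e.g. {X2} leaves P8 open — so {X7} is the unique smallest valid adjustment set.

{X7}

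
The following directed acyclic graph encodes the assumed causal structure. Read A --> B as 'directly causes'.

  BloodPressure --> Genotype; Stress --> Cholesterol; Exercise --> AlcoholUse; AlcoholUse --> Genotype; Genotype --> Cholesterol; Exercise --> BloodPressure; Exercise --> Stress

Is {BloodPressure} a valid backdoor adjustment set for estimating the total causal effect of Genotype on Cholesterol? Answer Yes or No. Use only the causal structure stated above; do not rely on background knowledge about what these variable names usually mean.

Backdoor paths from Genotype to Cholesterol (paths whose first edge points into Genotype):
  P1: Genotype <- BloodPressure <- Exercise -> Stress -> Cholesterol
  P2: Genotype <- AlcoholUse <- Exercise -> Stress -> Cholesterol
Condition 1 (no descendant of Genotype in the set): holds — descendants of Genotype are {Cholesterol}; none are in {BloodPressure}.
Condition 2 (every backdoor path blocked by {BloodPressure}):
  P1: blocked at chain node BloodPressure ∈ conditioning set.
  P2: open — no interior node is in the conditioning set.
{BloodPressure} does not satisfy the backdoor criterion.

No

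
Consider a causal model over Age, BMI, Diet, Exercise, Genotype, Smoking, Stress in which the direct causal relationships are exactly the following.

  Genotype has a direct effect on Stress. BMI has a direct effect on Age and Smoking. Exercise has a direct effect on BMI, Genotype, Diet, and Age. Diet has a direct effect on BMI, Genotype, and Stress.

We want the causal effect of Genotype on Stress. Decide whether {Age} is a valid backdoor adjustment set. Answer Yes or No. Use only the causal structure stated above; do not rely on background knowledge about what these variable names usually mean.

No

Backdoor paths from Genotype to Stress (paths whose first edge points into Genotype):
  P1: Genotype <- Exercise -> Diet -> Stress
  P2: Genotype <- Exercise -> BMI <- Diet -> Stress
  P3: Genotype <- Exercise -> Age <- BMI <- Diet -> Stress
  P4: Genotype <- Diet -> Stress
Condition 1 (no descendant of Genotype in the set): holds — descendants of Genotype are {Stress}; none are in {Age}.
Condition 2 (every backdoor path blocked by {Age}):
  P1: open — no interior node is in the conditioning set.
  P2: open — collider(s) BMI are conditioned on (or have a conditioned descendant) and no non-collider on the path is in the set.
  P3: open — collider(s) Age are conditioned on (or have a conditioned descendant) and no non-collider on the path is in the set.
  P4: open — no interior node is in the conditioning set.
{Age} does not satisfy the backdoor criterion.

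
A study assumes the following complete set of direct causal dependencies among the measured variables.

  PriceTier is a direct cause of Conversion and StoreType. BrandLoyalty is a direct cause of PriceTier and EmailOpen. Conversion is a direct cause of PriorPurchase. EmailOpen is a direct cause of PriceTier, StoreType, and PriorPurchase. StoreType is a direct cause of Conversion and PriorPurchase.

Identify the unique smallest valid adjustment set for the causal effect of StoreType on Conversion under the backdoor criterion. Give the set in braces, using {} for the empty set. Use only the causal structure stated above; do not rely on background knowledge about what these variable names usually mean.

{PriceTier}

Variables eligible for adjustment (non-descendants of StoreType, excluding StoreType and Conversion): {BrandLoyalty, EmailOpen, PriceTier}.
Backdoor paths from StoreType to Conversion:
  P1: StoreType <- EmailOpen <- BrandLoyalty -> PriceTier -> Conversion
  P2: StoreType <- EmailOpen -> PriceTier -> Conversion
  P3: StoreType <- EmailOpen -> PriorPurchase <- Conversion
  P4: StoreType <- PriceTier <- BrandLoyalty -> EmailOpen -> PriorPurchase <- Conversion
  P5: StoreType <- PriceTier <- EmailOpen -> PriorPurchase <- Conversion
  P6: StoreType <- PriceTier -> Conversion
The empty set is not sufficient: P1 (StoreType <- EmailOpen <- BrandLoyalty -> PriceTier -> Conversion) has no collider blocking it and no conditioned non-collider, so it is open.
Try {PriceTier}:
  P1: blocked at chain node PriceTier ∈ conditioning set.
  P2: blocked at chain node PriceTier ∈ conditioning set.
  P3: blocked at collider PriorPurchase (neither it nor any descendant is in the conditioning set).
  P4: blocked at chain node PriceTier ∈ conditioning set.
  P5: blocked at chain node PriceTier ∈ conditioning set.
  P6: blocked at fork node PriceTier ∈ conditioning set.
{PriceTier} contains no descendant of StoreType and blocks every backdoor path.
No other singleton works — e.g. {BrandLoyalty} leaves P2 open — so {PriceTier} is the unique smallest valid adjustment set.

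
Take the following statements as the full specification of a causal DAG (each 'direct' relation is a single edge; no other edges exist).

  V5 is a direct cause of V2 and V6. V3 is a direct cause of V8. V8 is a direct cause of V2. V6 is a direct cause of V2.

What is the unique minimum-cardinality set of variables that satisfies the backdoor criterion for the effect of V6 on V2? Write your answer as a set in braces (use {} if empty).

Variables eligible for adjustment (non-descendants of V6, excluding V6 and V2): {V3, V5, V8}.
Backdoor paths from V6 to V2:
  P1: V6 <- V5 -> V2
The empty set is not sufficient: P1 (V6 <- V5 -> V2) has no collider blocking it and no conditioned non-collider, so it is open.
Try {V5}:
  P1: blocked at fork node V5 ∈ conditioning set.
{V5} contains no descendant of V6 and blocks every backdoor path.
No other singleton works — e.g. {V3} leaves P1 open — so {V5} is the unique smallest valid adjustment set.

{V5}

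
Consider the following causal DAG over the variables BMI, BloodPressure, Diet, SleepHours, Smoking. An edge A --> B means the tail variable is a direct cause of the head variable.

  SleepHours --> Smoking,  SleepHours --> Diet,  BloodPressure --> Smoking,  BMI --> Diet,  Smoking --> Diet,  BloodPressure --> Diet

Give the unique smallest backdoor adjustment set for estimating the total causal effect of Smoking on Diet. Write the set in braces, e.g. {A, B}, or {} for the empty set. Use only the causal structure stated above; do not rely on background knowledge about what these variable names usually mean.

{BloodPressure, SleepHours}

Variables eligible for adjustment (non-descendants of Smoking, excluding Smoking and Diet): {BMI, BloodPressure, SleepHours}.
Backdoor paths from Smoking to Diet:
  P1: Smoking <- SleepHours -> Diet
  P2: Smoking <- BloodPressure -> Diet
The empty set is not sufficient: P1 (Smoking <- SleepHours -> Diet) has no collider blocking it and no conditioned non-collider, so it is open.
Try {BloodPressure, SleepHours}:
  P1: blocked at fork node SleepHours ∈ conditioning set.
  P2: blocked at fork node BloodPressure ∈ conditioning set.
{BloodPressure, SleepHours} contains no descendant of Smoking and blocks every backdoor path.
Every element of {BloodPressure, SleepHours} is needed (dropping BloodPressure leaves P2 open; dropping SleepHours leaves P1 open), so no proper subset is valid.
Among all size-2 subsets of the eligible variables, only {BloodPressure, SleepHours} blocks every backdoor path, so it is the unique smallest valid adjustment set.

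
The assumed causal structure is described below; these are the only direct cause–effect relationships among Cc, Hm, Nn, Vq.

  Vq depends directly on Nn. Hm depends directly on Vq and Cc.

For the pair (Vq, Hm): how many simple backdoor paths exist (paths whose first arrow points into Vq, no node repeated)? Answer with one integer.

0

A backdoor path from Vq to Hm is any simple undirected path whose first edge points into Vq (i.e. leaves Vq via a parent).
Parents of Vq: {Nn}.
No simple path from any parent of Vq reaches Hm without revisiting Vq, so there are no backdoor paths.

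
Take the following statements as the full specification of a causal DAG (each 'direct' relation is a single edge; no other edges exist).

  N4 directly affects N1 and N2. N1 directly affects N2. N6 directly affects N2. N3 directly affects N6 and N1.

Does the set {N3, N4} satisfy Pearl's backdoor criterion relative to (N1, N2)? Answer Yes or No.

Yes

Backdoor paths from N1 to N2 (paths whose first edge points into N1):
  P1: N1 <- N3 -> N6 -> N2
  P2: N1 <- N4 -> N2
Condition 1 (no descendant of N1 in the set): holds — descendants of N1 are {N2}; none are in {N3, N4}.
Condition 2 (every backdoor path blocked by {N3, N4}):
  P1: blocked at fork node N3 ∈ conditioning set.
  P2: blocked at fork node N4 ∈ conditioning set.
{N3, N4} satisfies the backdoor criterion.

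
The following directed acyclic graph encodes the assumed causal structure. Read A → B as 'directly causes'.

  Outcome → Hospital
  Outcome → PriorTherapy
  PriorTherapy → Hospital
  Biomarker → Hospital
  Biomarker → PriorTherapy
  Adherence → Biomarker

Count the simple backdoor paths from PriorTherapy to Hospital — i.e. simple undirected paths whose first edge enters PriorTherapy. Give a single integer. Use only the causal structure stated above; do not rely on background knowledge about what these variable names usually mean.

2

A backdoor path from PriorTherapy to Hospital is any simple undirected path whose first edge points into PriorTherapy (i.e. leaves PriorTherapy via a parent).
Parents of PriorTherapy: {Biomarker, Outcome}.
Enumerating:
  P1: PriorTherapy <- Biomarker -> Hospital
  P2: PriorTherapy <- Outcome -> Hospital
That exhausts the simple backdoor paths. Count: 2.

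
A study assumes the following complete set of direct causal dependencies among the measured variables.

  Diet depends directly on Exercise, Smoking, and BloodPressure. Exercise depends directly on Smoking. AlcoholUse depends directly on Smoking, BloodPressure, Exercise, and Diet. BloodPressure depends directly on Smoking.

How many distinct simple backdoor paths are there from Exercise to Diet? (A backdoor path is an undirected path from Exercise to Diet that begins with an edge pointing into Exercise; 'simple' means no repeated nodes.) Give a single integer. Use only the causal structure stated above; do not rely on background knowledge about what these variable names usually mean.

5

A backdoor path from Exercise to Diet is any simple undirected path whose first edge points into Exercise (i.e. leaves Exercise via a parent).
Parents of Exercise: {Smoking}.
Enumerating:
  P1: Exercise <- Smoking -> BloodPressure -> Diet
  P2: Exercise <- Smoking -> BloodPressure -> AlcoholUse <- Diet
  P3: Exercise <- Smoking -> Diet
  P4: Exercise <- Smoking -> AlcoholUse <- BloodPressure -> Diet
  P5: Exercise <- Smoking -> AlcoholUse <- Diet
That exhausts the simple backdoor paths. Count: 5.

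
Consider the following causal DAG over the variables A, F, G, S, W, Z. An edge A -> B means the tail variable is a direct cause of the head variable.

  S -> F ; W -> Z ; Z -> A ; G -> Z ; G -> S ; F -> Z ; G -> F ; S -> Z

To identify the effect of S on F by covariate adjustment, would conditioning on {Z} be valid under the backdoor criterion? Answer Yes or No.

No

Backdoor paths from S to F (paths whose first edge points into S):
  P1: S <- G -> F
  P2: S <- G -> Z <- F
Condition 1 (no descendant of S in the set): FAILS — Z is a descendant of S.
Condition 2 (every backdoor path blocked by {Z}):
  P1: open — no interior node is in the conditioning set.
  P2: open — collider(s) Z are conditioned on (or have a conditioned descendant) and no non-collider on the path is in the set.
{Z} does not satisfy the backdoor criterion.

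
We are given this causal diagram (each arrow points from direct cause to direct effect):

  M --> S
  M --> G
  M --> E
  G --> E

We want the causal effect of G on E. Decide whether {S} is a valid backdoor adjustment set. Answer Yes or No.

No

Backdoor paths from G to E (paths whose first edge points into G):
  P1: G <- M -> E
Condition 1 (no descendant of G in the set): holds — descendants of G are {E}; none are in {S}.
Condition 2 (every backdoor path blocked by {S}):
  P1: open — no interior node is in the conditioning set.
{S} does not satisfy the backdoor criterion.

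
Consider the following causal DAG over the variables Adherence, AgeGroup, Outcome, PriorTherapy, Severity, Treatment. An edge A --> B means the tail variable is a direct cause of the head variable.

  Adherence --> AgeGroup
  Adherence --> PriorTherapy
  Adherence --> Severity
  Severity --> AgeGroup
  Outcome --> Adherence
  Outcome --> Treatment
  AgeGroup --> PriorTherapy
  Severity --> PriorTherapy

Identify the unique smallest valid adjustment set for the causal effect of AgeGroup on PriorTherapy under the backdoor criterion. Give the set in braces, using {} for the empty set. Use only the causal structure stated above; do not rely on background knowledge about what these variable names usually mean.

Variables eligible for adjustment (non-descendants of AgeGroup, excluding AgeGroup and PriorTherapy): {Adherence, Outcome, Severity, Treatment}.
Backdoor paths from AgeGroup to PriorTherapy:
  P1: AgeGroup <- Adherence -> Severity -> PriorTherapy
  P2: AgeGroup <- Adherence -> PriorTherapy
  P3: AgeGroup <- Severity <- Adherence -> PriorTherapy
  P4: AgeGroup <- Severity -> PriorTherapy
The empty set is not sufficient: P1 (AgeGroup <- Adherence -> Severity -> PriorTherapy) has no collider blocking it and no conditioned non-collider, so it is open.
Try {Adherence, Severity}:
  P1: blocked at fork node Adherence ∈ conditioning set.
  P2: blocked at fork node Adherence ∈ conditioning set.
  P3: blocked at chain node Severity ∈ conditioning set.
  P4: blocked at fork node Severity ∈ conditioning set.
{Adherence, Severity} contains no descendant of AgeGroup and blocks every backdoor path.
Every element of {Adherence, Severity} is needed (dropping Adherence leaves P2 open; dropping Severity leaves P4 open), so no proper subset is valid.
Among all size-2 subsets of the eligible variables, only {Adherence, Severity} blocks every backdoor path, so it is the unique smallest valid adjustment set.

{Adherence, Severity}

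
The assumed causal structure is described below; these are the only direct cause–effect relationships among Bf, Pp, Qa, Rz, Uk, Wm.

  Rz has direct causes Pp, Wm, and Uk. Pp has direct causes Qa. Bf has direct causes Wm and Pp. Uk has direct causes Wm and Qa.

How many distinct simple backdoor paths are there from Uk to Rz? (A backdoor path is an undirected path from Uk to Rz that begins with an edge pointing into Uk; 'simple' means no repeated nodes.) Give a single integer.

A backdoor path from Uk to Rz is any simple undirected path whose first edge points into Uk (i.e. leaves Uk via a parent).
Parents of Uk: {Qa, Wm}.
Enumerating:
  P1: Uk <- Qa -> Pp -> Bf <- Wm -> Rz
  P2: Uk <- Qa -> Pp -> Rz
  P3: Uk <- Wm -> Bf <- Pp -> Rz
  P4: Uk <- Wm -> Rz
That exhausts the simple backdoor paths. Count: 4.

4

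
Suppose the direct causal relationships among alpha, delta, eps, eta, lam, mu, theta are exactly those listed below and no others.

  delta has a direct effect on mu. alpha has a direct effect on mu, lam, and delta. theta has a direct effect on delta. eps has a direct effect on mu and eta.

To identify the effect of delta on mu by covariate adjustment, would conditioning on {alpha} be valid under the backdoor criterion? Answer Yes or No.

Yes

Backdoor paths from delta to mu (paths whose first edge points into delta):
  P1: delta <- alpha -> mu
Condition 1 (no descendant of delta in the set): holds — descendants of delta are {mu}; none are in {alpha}.
Condition 2 (every backdoor path blocked by {alpha}):
  P1: blocked at fork node alpha ∈ conditioning set.
{alpha} satisfies the backdoor criterion.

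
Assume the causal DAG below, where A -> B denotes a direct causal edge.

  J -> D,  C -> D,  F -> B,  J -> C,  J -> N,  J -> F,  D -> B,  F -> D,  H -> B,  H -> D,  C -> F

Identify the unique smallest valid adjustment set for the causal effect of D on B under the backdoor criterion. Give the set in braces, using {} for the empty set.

Variables eligible for adjustment (non-descendants of D, excluding D and B): {C, F, H, J, N}.
Backdoor paths from D to B:
  P1: D <- J -> C -> F -> B
  P2: D <- J -> F -> B
  P3: D <- C <- J -> F -> B
  P4: D <- C -> F -> B
  P5: D <- H -> B
  P6: D <- F -> B
The empty set is not sufficient: P1 (D <- J -> C -> F -> B) has no collider blocking it and no conditioned non-collider, so it is open.
Try {F, H}:
  P1: blocked at chain node F ∈ conditioning set.
  P2: blocked at chain node F ∈ conditioning set.
  P3: blocked at chain node F ∈ conditioning set.
  P4: blocked at chain node F ∈ conditioning set.
  P5: blocked at fork node H ∈ conditioning set.
  P6: blocked at fork node F ∈ conditioning set.
{F, H} contains no descendant of D and blocks every backdoor path.
Every element of {F, H} is needed (dropping F leaves P1 open; dropping H leaves P5 open), so no proper subset is valid.
Among all size-2 subsets of the eligible variables, only {F, H} blocks every backdoor path, so it is the unique smallest valid adjustment set.

{F, H}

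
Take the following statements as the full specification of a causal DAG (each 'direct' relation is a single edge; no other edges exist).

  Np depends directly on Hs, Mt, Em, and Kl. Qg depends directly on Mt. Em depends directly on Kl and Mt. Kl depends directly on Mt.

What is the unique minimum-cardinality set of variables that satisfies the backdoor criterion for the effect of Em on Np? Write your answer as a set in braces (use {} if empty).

{Kl, Mt}

Variables eligible for adjustment (non-descendants of Em, excluding Em and Np): {Hs, Kl, Mt, Qg}.
Backdoor paths from Em to Np:
  P1: Em <- Mt -> Kl -> Np
  P2: Em <- Mt -> Np
  P3: Em <- Kl <- Mt -> Np
  P4: Em <- Kl -> Np
The empty set is not sufficient: P1 (Em <- Mt -> Kl -> Np) has no collider blocking it and no conditioned non-collider, so it is open.
Try {Kl, Mt}:
  P1: blocked at fork node Mt ∈ conditioning set.
  P2: blocked at fork node Mt ∈ conditioning set.
  P3: blocked at chain node Kl ∈ conditioning set.
  P4: blocked at fork node Kl ∈ conditioning set.
{Kl, Mt} contains no descendant of Em and blocks every backdoor path.
Every element of {Kl, Mt} is needed (dropping Kl leaves P4 open; dropping Mt leaves P2 open), so no proper subset is valid.
Among all size-2 subsets of the eligible variables, only {Kl, Mt} blocks every backdoor path, so it is the unique smallest valid adjustment set.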